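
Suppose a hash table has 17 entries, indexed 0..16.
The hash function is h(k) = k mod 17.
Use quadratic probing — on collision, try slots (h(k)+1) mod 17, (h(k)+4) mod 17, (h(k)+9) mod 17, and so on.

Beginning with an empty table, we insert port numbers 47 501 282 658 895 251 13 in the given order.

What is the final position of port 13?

47 hashes to 13; slot 13 is free => place at 13.
501 hashes to 8; slot 8 is free => place at 8.
282 hashes to 10; slot 10 is free => place at 10.
658 hashes to 12; slot 12 is free => place at 12.
895 hashes to 11; slot 11 is free => place at 11.
251 hashes to 13; 13 taken => place at 14.
13 hashes to 13; 13,14 taken => place at 0.
Table: [13, ., ., ., ., ., ., ., 501, ., 282, 895, 658, 47, 251, ., .]

0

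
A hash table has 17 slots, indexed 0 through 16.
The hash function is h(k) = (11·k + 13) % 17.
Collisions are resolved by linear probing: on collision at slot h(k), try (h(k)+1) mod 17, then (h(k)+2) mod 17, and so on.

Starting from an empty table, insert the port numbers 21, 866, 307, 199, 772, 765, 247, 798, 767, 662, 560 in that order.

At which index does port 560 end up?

21 hashes to 6; slot 6 is free -> place at 6.
866 hashes to 2; slot 2 is free -> place at 2.
307 hashes to 7; slot 7 is free -> place at 7.
199 hashes to 9; slot 9 is free -> place at 9.
772 hashes to 5; slot 5 is free -> place at 5.
765 hashes to 13; slot 13 is free -> place at 13.
247 hashes to 10; slot 10 is free -> place at 10.
798 hashes to 2; 2 taken -> place at 3.
767 hashes to 1; slot 1 is free -> place at 1.
662 hashes to 2; 2,3 taken -> place at 4.
560 hashes to 2; 2,3,4,5,6,7 taken -> place at 8.
Table: [∅, 767, 866, 798, 662, 772, 21, 307, 560, 199, 247, ∅, ∅, 765, ∅, ∅, ∅]

8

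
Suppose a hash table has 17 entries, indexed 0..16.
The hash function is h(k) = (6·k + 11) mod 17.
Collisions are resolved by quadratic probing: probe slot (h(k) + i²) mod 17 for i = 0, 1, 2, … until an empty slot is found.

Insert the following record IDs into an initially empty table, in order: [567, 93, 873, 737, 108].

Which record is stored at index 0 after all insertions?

737

567: h=13 → slot 13
93: h=8 → slot 8
873: h=13, probe 13,14 → slot 14
737: h=13, probe 13,14,0 → slot 0
108: h=13, probe 13,14,0,5 → slot 5
Table: [737, _, _, _, _, 108, _, _, 93, _, _, _, _, 567, 873, _, _]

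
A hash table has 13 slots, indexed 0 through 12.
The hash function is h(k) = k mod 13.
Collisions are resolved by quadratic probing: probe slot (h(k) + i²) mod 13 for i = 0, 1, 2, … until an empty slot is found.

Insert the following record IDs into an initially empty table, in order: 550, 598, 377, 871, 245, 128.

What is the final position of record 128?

12

550: h=4 -> slot 4
598: h=0 -> slot 0
377: h=0, probe 0,1 -> slot 1
871: h=0, probe 0,1,4,9 -> slot 9
245: h=11 -> slot 11
128: h=11, probe 11,12 -> slot 12
Table: [598, 377, _, _, 550, _, _, _, _, 871, _, 245, 128]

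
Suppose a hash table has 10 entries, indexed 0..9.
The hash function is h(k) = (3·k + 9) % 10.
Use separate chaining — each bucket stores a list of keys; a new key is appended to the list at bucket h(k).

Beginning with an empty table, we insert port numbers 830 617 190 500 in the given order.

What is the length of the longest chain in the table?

3

Insert 830: h=9, bucket 9 empty → new chain.
Insert 617: h=0, bucket 0 empty → new chain.
Insert 190: h=9, bucket 9 nonempty → append to chain.
Insert 500: h=9, bucket 9 nonempty → append to chain.
Final buckets:
0: 617
1: ∅
2: ∅
3: ∅
4: ∅
5: ∅
6: ∅
7: ∅
8: ∅
9: 830 -> 190 -> 500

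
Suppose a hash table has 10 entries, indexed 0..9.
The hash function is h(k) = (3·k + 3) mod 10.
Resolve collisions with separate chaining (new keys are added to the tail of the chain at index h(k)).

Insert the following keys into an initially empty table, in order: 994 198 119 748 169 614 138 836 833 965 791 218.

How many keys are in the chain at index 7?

4

Insert 994: h=5, bucket 5 empty → new chain.
Insert 198: h=7, bucket 7 empty → new chain.
Insert 119: h=0, bucket 0 empty → new chain.
Insert 748: h=7, bucket 7 nonempty → append to chain.
Insert 169: h=0, bucket 0 nonempty → append to chain.
Insert 614: h=5, bucket 5 nonempty → append to chain.
Insert 138: h=7, bucket 7 nonempty → append to chain.
Insert 836: h=1, bucket 1 empty → new chain.
Insert 833: h=2, bucket 2 empty → new chain.
Insert 965: h=8, bucket 8 empty → new chain.
Insert 791: h=6, bucket 6 empty → new chain.
Insert 218: h=7, bucket 7 nonempty → append to chain.
Final buckets:
0: 119 -> 169
1: 836
2: 833
3: -
4: -
5: 994 -> 614
6: 791
7: 198 -> 748 -> 138 -> 218
8: 965
9: -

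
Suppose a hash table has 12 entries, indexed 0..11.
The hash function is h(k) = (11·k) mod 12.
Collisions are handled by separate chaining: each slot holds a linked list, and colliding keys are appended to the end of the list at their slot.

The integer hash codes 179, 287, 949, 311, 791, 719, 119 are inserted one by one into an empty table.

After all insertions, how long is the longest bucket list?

Insert 179: h=1, bucket 1 empty → new chain.
Insert 287: h=1, bucket 1 nonempty → append to chain.
Insert 949: h=11, bucket 11 empty → new chain.
Insert 311: h=1, bucket 1 nonempty → append to chain.
Insert 791: h=1, bucket 1 nonempty → append to chain.
Insert 719: h=1, bucket 1 nonempty → append to chain.
Insert 119: h=1, bucket 1 nonempty → append to chain.
Final buckets:
0: _
1: 179 -> 287 -> 311 -> 791 -> 719 -> 119
2: _
3: _
4: _
5: _
6: _
7: _
8: _
9: _
10: _
11: 949

6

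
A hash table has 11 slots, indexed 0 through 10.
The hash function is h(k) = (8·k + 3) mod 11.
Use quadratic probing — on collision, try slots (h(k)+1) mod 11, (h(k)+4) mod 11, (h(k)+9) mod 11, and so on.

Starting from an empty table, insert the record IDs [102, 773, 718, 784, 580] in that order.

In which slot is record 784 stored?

3

102 hashes to 5; slot 5 is free -> place at 5.
773 hashes to 5; 5 taken -> place at 6.
718 hashes to 5; 5,6 taken -> place at 9.
784 hashes to 5; 5,6,9 taken -> place at 3.
580 hashes to 1; slot 1 is free -> place at 1.
Table: [-, 580, -, 784, -, 102, 773, -, -, 718, -]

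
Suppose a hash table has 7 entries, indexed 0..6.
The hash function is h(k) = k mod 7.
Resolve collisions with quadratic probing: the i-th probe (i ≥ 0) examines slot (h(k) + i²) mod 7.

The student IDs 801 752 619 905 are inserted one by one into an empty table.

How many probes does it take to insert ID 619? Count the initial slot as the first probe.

3

801: h=3 -> slot 3
752: h=3, probe 3,4 -> slot 4
619: h=3, probe 3,4,0 -> slot 0
905: h=2 -> slot 2
Table: [619, ∅, 905, 801, 752, ∅, ∅]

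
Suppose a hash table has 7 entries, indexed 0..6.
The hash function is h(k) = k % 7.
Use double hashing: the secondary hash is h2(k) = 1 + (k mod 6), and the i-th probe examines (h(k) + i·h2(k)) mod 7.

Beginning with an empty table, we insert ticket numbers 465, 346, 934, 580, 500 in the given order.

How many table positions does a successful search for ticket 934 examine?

3

Insert 465: h=3, slot 3 empty -> index 3.
Insert 346: h=3, h2=5, slot 3 occupied -> index 1.
Insert 934: h=3, h2=5, slots 3,1 occupied -> index 6.
Insert 580: h=6, h2=5, slot 6 occupied -> index 4.
Insert 500: h=3, h2=3, slots 3,6 occupied -> index 2.
Table: [., 346, 500, 465, 580, ., 934]
Lookup 934: h=3, h2=5, probe 3,1,6 → found at 6.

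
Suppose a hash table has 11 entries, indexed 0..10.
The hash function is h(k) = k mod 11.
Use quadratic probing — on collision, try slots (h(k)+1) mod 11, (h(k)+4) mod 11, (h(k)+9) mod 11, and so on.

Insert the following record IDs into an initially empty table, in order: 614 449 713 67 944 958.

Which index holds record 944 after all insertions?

7

Insert 614: h=9, slot 9 empty => index 9.
Insert 449: h=9, slot 9 occupied => index 10.
Insert 713: h=9, slots 9,10 occupied => index 2.
Insert 67: h=1, slot 1 empty => index 1.
Insert 944: h=9, slots 9,10,2 occupied => index 7.
Insert 958: h=1, slots 1,2 occupied => index 5.
Table: [—, 67, 713, —, —, 958, —, 944, —, 614, 449]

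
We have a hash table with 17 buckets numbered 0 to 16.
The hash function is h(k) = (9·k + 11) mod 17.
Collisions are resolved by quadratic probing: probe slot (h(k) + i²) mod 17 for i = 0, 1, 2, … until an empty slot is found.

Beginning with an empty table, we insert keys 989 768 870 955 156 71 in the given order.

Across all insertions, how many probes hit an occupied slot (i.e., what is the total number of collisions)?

989 hashes to 4; slot 4 is free → place at 4.
768 hashes to 4; 4 taken → place at 5.
870 hashes to 4; 4,5 taken → place at 8.
955 hashes to 4; 4,5,8 taken → place at 13.
156 hashes to 4; 4,5,8,13 taken → place at 3.
71 hashes to 4; 4,5,8,13,3 taken → place at 12.
Table: [∅, ∅, ∅, 156, 989, 768, ∅, ∅, 870, ∅, ∅, ∅, 71, 955, ∅, ∅, ∅]

15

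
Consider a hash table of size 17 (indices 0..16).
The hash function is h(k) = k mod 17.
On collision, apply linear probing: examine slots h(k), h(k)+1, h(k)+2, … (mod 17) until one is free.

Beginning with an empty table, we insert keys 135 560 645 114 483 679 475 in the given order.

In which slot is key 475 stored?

3

Insert 135: h=16, slot 16 empty => index 16.
Insert 560: h=16, slot 16 occupied => index 0.
Insert 645: h=16, slots 16,0 occupied => index 1.
Insert 114: h=12, slot 12 empty => index 12.
Insert 483: h=7, slot 7 empty => index 7.
Insert 679: h=16, slots 16,0,1 occupied => index 2.
Insert 475: h=16, slots 16,0,1,2 occupied => index 3.
Table: [560, 645, 679, 475, ∅, ∅, ∅, 483, ∅, ∅, ∅, ∅, 114, ∅, ∅, ∅, 135]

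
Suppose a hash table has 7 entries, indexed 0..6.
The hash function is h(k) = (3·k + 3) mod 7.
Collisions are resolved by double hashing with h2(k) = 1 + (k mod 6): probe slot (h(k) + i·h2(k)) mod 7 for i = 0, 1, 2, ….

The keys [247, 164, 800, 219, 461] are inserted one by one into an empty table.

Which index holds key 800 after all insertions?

1

247: h=2 -> slot 2
164: h=5 -> slot 5
800: h=2, h2=3, probe 2,5,1 -> slot 1
219: h=2, h2=4, probe 2,6 -> slot 6
461: h=0 -> slot 0
Table: [461, 800, 247, _, _, 164, 219]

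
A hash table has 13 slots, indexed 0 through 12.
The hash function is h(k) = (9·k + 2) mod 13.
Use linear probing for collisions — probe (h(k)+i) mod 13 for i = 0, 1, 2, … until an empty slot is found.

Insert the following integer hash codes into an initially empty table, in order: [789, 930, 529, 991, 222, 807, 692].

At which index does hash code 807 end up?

789 hashes to 5; slot 5 is free → place at 5.
930 hashes to 0; slot 0 is free → place at 0.
529 hashes to 5; 5 taken → place at 6.
991 hashes to 3; slot 3 is free → place at 3.
222 hashes to 11; slot 11 is free → place at 11.
807 hashes to 11; 11 taken → place at 12.
692 hashes to 3; 3 taken → place at 4.
Table: [930, —, —, 991, 692, 789, 529, —, —, —, —, 222, 807]

12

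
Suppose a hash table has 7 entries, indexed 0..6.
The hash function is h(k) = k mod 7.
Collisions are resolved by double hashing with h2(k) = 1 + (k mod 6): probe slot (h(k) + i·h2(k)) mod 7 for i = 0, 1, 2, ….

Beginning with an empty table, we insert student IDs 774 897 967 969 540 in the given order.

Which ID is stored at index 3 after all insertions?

Insert 774: h=4, slot 4 empty → index 4.
Insert 897: h=1, slot 1 empty → index 1.
Insert 967: h=1, h2=2, slot 1 occupied → index 3.
Insert 969: h=3, h2=4, slot 3 occupied → index 0.
Insert 540: h=1, h2=1, slot 1 occupied → index 2.
Table: [969, 897, 540, 967, 774, -, -]

967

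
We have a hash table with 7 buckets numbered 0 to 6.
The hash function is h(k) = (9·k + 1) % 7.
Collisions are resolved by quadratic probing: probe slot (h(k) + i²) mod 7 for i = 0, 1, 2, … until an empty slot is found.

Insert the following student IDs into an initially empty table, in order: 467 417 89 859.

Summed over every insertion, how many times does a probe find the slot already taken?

467: h=4 → slot 4
417: h=2 → slot 2
89: h=4, probe 4,5 → slot 5
859: h=4, probe 4,5,1 → slot 1
Table: [_, 859, 417, _, 467, 89, _]

3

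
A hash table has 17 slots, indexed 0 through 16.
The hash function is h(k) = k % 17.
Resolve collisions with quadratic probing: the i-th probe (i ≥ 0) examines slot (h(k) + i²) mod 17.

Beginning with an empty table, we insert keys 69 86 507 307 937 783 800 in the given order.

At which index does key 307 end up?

5

Insert 69: h=1, slot 1 empty → index 1.
Insert 86: h=1, slot 1 occupied → index 2.
Insert 507: h=14, slot 14 empty → index 14.
Insert 307: h=1, slots 1,2 occupied → index 5.
Insert 937: h=2, slot 2 occupied → index 3.
Insert 783: h=1, slots 1,2,5 occupied → index 10.
Insert 800: h=1, slots 1,2,5,10 occupied → index 0.
Table: [800, 69, 86, 937, ., 307, ., ., ., ., 783, ., ., ., 507, ., .]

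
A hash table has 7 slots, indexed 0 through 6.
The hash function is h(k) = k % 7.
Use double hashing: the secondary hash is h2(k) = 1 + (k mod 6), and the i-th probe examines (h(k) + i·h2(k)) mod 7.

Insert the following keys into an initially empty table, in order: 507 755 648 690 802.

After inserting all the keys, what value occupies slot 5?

507 hashes to 3; slot 3 is free => place at 3.
755 hashes to 6; slot 6 is free => place at 6.
648 hashes to 4; slot 4 is free => place at 4.
690 hashes to 4, h2=1; 4 taken => place at 5.
802 hashes to 4, h2=5; 4 taken => place at 2.
Table: [∅, ∅, 802, 507, 648, 690, 755]

690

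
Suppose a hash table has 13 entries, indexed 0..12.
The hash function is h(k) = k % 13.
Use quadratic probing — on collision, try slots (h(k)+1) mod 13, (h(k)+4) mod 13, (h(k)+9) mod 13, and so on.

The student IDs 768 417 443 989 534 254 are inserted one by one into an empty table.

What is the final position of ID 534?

4

Insert 768: h=1, slot 1 empty → index 1.
Insert 417: h=1, slot 1 occupied → index 2.
Insert 443: h=1, slots 1,2 occupied → index 5.
Insert 989: h=1, slots 1,2,5 occupied → index 10.
Insert 534: h=1, slots 1,2,5,10 occupied → index 4.
Insert 254: h=7, slot 7 empty → index 7.
Table: [∅, 768, 417, ∅, 534, 443, ∅, 254, ∅, ∅, 989, ∅, ∅]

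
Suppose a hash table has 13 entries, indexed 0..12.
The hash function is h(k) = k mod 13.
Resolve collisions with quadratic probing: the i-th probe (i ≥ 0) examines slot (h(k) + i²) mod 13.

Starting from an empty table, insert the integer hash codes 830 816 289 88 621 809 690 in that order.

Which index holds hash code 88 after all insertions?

830 hashes to 11; slot 11 is free => place at 11.
816 hashes to 10; slot 10 is free => place at 10.
289 hashes to 3; slot 3 is free => place at 3.
88 hashes to 10; 10,11 taken => place at 1.
621 hashes to 10; 10,11,1 taken => place at 6.
809 hashes to 3; 3 taken => place at 4.
690 hashes to 1; 1 taken => place at 2.
Table: [—, 88, 690, 289, 809, —, 621, —, —, —, 816, 830, —]

1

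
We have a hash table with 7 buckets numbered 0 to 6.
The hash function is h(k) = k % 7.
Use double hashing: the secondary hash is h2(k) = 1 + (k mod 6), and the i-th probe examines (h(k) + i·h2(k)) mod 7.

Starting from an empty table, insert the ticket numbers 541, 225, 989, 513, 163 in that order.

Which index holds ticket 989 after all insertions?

Insert 541: h=2, slot 2 empty → index 2.
Insert 225: h=1, slot 1 empty → index 1.
Insert 989: h=2, h2=6, slots 2,1 occupied → index 0.
Insert 513: h=2, h2=4, slot 2 occupied → index 6.
Insert 163: h=2, h2=2, slot 2 occupied → index 4.
Table: [989, 225, 541, ∅, 163, ∅, 513]

0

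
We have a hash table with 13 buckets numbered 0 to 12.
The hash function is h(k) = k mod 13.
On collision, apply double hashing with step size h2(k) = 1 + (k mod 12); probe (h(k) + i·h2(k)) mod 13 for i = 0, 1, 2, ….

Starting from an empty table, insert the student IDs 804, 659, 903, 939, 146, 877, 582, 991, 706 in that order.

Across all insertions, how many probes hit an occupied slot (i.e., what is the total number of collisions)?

Insert 804: h=11, slot 11 empty => index 11.
Insert 659: h=9, slot 9 empty => index 9.
Insert 903: h=6, slot 6 empty => index 6.
Insert 939: h=3, slot 3 empty => index 3.
Insert 146: h=3, h2=3, slots 3,6,9 occupied => index 12.
Insert 877: h=6, h2=2, slot 6 occupied => index 8.
Insert 582: h=10, slot 10 empty => index 10.
Insert 991: h=3, h2=8, slots 3,11,6 occupied => index 1.
Insert 706: h=4, slot 4 empty => index 4.
Table: [., 991, ., 939, 706, ., 903, ., 877, 659, 582, 804, 146]

7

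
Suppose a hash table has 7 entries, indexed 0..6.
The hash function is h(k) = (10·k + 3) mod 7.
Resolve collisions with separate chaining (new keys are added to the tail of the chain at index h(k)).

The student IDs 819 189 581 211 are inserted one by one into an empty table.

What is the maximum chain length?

3

Insert 819: h=3, bucket 3 empty -> new chain.
Insert 189: h=3, bucket 3 nonempty -> append to chain.
Insert 581: h=3, bucket 3 nonempty -> append to chain.
Insert 211: h=6, bucket 6 empty -> new chain.
Final buckets:
0: —
1: —
2: —
3: 819 -> 189 -> 581
4: —
5: —
6: 211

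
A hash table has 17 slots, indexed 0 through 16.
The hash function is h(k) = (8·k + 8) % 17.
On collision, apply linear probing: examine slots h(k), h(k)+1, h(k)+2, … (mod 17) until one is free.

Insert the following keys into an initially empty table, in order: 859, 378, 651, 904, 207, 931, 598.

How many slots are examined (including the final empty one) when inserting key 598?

3

Insert 859: h=12, slot 12 empty => index 12.
Insert 378: h=6, slot 6 empty => index 6.
Insert 651: h=14, slot 14 empty => index 14.
Insert 904: h=15, slot 15 empty => index 15.
Insert 207: h=15, slot 15 occupied => index 16.
Insert 931: h=10, slot 10 empty => index 10.
Insert 598: h=15, slots 15,16 occupied => index 0.
Table: [598, ∅, ∅, ∅, ∅, ∅, 378, ∅, ∅, ∅, 931, ∅, 859, ∅, 651, 904, 207]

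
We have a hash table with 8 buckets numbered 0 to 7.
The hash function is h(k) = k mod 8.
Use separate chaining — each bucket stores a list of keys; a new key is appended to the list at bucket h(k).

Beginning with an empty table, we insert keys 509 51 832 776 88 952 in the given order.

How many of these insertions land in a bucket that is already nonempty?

3

509 -> bucket 5
51 -> bucket 3
832 -> bucket 0
776 -> bucket 0 (collision)
88 -> bucket 0 (collision)
952 -> bucket 0 (collision)
Final buckets:
0: 832 -> 776 -> 88 -> 952
1: .
2: .
3: 51
4: .
5: 509
6: .
7: .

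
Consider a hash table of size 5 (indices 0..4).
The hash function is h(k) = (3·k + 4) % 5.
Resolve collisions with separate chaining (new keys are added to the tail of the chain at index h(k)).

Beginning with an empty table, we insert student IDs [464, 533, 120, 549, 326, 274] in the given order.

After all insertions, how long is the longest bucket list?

Insert 464: h=1, bucket 1 empty -> new chain.
Insert 533: h=3, bucket 3 empty -> new chain.
Insert 120: h=4, bucket 4 empty -> new chain.
Insert 549: h=1, bucket 1 nonempty -> append to chain.
Insert 326: h=2, bucket 2 empty -> new chain.
Insert 274: h=1, bucket 1 nonempty -> append to chain.
Final buckets:
0: -
1: 464 -> 549 -> 274
2: 326
3: 533
4: 120

3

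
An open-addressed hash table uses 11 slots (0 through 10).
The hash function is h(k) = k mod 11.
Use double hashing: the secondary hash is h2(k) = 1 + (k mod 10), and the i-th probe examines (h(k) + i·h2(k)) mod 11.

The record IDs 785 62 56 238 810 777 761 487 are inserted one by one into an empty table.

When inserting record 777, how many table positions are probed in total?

4

Insert 785: h=4, slot 4 empty → index 4.
Insert 62: h=7, slot 7 empty → index 7.
Insert 56: h=1, slot 1 empty → index 1.
Insert 238: h=7, h2=9, slot 7 occupied → index 5.
Insert 810: h=7, h2=1, slot 7 occupied → index 8.
Insert 777: h=7, h2=8, slots 7,4,1 occupied → index 9.
Insert 761: h=2, slot 2 empty → index 2.
Insert 487: h=3, slot 3 empty → index 3.
Table: [∅, 56, 761, 487, 785, 238, ∅, 62, 810, 777, ∅]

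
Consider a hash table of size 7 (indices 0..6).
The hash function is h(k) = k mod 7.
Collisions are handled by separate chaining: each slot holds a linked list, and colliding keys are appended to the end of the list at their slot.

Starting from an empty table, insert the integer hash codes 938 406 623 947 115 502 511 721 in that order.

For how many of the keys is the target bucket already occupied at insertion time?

Insert 938: h=0, bucket 0 empty -> new chain.
Insert 406: h=0, bucket 0 nonempty -> append to chain.
Insert 623: h=0, bucket 0 nonempty -> append to chain.
Insert 947: h=2, bucket 2 empty -> new chain.
Insert 115: h=3, bucket 3 empty -> new chain.
Insert 502: h=5, bucket 5 empty -> new chain.
Insert 511: h=0, bucket 0 nonempty -> append to chain.
Insert 721: h=0, bucket 0 nonempty -> append to chain.
Final buckets:
0: 938 -> 406 -> 623 -> 511 -> 721
1: .
2: 947
3: 115
4: .
5: 502
6: .

4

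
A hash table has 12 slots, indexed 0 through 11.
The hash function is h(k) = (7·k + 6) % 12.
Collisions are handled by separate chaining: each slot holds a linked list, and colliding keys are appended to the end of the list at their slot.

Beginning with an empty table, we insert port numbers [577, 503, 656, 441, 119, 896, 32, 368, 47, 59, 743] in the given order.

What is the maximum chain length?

577 -> bucket 1
503 -> bucket 11
656 -> bucket 2
441 -> bucket 9
119 -> bucket 11 (collision)
896 -> bucket 2 (collision)
32 -> bucket 2 (collision)
368 -> bucket 2 (collision)
47 -> bucket 11 (collision)
59 -> bucket 11 (collision)
743 -> bucket 11 (collision)
Final buckets:
0: —
1: 577
2: 656 -> 896 -> 32 -> 368
3: —
4: —
5: —
6: —
7: —
8: —
9: 441
10: —
11: 503 -> 119 -> 47 -> 59 -> 743

5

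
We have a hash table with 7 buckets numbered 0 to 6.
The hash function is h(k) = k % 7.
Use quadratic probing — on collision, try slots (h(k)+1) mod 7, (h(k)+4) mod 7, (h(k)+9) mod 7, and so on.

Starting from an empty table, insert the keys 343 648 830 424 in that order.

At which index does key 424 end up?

343: h=0 -> slot 0
648: h=4 -> slot 4
830: h=4, probe 4,5 -> slot 5
424: h=4, probe 4,5,1 -> slot 1
Table: [343, 424, —, —, 648, 830, —]

1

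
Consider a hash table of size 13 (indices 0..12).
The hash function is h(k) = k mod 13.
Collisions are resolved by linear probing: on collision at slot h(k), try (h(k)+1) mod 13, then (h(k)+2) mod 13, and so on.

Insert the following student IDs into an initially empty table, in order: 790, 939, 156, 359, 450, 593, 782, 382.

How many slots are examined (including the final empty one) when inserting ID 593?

4

790: h=10 -> slot 10
939: h=3 -> slot 3
156: h=0 -> slot 0
359: h=8 -> slot 8
450: h=8, probe 8,9 -> slot 9
593: h=8, probe 8,9,10,11 -> slot 11
782: h=2 -> slot 2
382: h=5 -> slot 5
Table: [156, -, 782, 939, -, 382, -, -, 359, 450, 790, 593, -]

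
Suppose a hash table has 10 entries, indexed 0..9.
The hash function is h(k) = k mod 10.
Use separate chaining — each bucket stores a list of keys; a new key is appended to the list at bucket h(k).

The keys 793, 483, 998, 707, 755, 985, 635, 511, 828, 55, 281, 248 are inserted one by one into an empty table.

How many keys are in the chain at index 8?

3

793 → bucket 3
483 → bucket 3 (collision)
998 → bucket 8
707 → bucket 7
755 → bucket 5
985 → bucket 5 (collision)
635 → bucket 5 (collision)
511 → bucket 1
828 → bucket 8 (collision)
55 → bucket 5 (collision)
281 → bucket 1 (collision)
248 → bucket 8 (collision)
Final buckets:
0: —
1: 511 -> 281
2: —
3: 793 -> 483
4: —
5: 755 -> 985 -> 635 -> 55
6: —
7: 707
8: 998 -> 828 -> 248
9: —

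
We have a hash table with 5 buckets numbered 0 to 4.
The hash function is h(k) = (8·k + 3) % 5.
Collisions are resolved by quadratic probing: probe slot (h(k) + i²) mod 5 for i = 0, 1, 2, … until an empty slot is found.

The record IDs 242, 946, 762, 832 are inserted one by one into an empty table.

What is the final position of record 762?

0

242: h=4 -> slot 4
946: h=1 -> slot 1
762: h=4, probe 4,0 -> slot 0
832: h=4, probe 4,0,3 -> slot 3
Table: [762, 946, _, 832, 242]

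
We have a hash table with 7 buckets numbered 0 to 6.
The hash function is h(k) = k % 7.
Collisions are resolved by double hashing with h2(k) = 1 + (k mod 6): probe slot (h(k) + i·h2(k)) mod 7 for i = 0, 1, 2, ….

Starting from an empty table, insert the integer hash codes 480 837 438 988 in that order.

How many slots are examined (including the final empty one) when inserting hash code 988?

2

Insert 480: h=4, slot 4 empty => index 4.
Insert 837: h=4, h2=4, slot 4 occupied => index 1.
Insert 438: h=4, h2=1, slot 4 occupied => index 5.
Insert 988: h=1, h2=5, slot 1 occupied => index 6.
Table: [_, 837, _, _, 480, 438, 988]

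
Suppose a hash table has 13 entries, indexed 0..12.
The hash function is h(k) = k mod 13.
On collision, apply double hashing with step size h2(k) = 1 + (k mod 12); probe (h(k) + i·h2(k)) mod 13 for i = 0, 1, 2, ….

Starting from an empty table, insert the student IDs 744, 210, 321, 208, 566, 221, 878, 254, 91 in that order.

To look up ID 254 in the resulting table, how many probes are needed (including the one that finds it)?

744 hashes to 3; slot 3 is free => place at 3.
210 hashes to 2; slot 2 is free => place at 2.
321 hashes to 9; slot 9 is free => place at 9.
208 hashes to 0; slot 0 is free => place at 0.
566 hashes to 7; slot 7 is free => place at 7.
221 hashes to 0, h2=6; 0 taken => place at 6.
878 hashes to 7, h2=3; 7 taken => place at 10.
254 hashes to 7, h2=3; 7,10,0,3,6,9 taken => place at 12.
91 hashes to 0, h2=8; 0 taken => place at 8.
Table: [208, ., 210, 744, ., ., 221, 566, 91, 321, 878, ., 254]
Lookup 254: h=7, h2=3, probe 7,10,0,3,6,9,12 → found at 12.

7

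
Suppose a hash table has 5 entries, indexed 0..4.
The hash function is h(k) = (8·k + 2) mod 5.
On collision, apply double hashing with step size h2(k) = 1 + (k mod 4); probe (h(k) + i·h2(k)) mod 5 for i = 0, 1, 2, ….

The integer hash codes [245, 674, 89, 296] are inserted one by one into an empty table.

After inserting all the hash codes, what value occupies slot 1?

Insert 245: h=2, slot 2 empty → index 2.
Insert 674: h=4, slot 4 empty → index 4.
Insert 89: h=4, h2=2, slot 4 occupied → index 1.
Insert 296: h=0, slot 0 empty → index 0.
Table: [296, 89, 245, _, 674]

89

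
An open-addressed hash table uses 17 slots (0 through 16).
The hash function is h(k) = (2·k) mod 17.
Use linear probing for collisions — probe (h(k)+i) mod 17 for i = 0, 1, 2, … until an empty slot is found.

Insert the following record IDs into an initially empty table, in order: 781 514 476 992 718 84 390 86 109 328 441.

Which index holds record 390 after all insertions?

1

Insert 781: h=15, slot 15 empty → index 15.
Insert 514: h=8, slot 8 empty → index 8.
Insert 476: h=0, slot 0 empty → index 0.
Insert 992: h=12, slot 12 empty → index 12.
Insert 718: h=8, slot 8 occupied → index 9.
Insert 84: h=15, slot 15 occupied → index 16.
Insert 390: h=15, slots 15,16,0 occupied → index 1.
Insert 86: h=2, slot 2 empty → index 2.
Insert 109: h=14, slot 14 empty → index 14.
Insert 328: h=10, slot 10 empty → index 10.
Insert 441: h=15, slots 15,16,0,1,2 occupied → index 3.
Table: [476, 390, 86, 441, ., ., ., ., 514, 718, 328, ., 992, ., 109, 781, 84]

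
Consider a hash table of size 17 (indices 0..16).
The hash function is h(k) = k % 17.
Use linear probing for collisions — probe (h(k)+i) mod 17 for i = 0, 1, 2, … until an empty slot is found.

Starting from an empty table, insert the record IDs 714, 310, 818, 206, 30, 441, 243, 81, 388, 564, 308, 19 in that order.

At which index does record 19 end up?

714 hashes to 0; slot 0 is free => place at 0.
310 hashes to 4; slot 4 is free => place at 4.
818 hashes to 2; slot 2 is free => place at 2.
206 hashes to 2; 2 taken => place at 3.
30 hashes to 13; slot 13 is free => place at 13.
441 hashes to 16; slot 16 is free => place at 16.
243 hashes to 5; slot 5 is free => place at 5.
81 hashes to 13; 13 taken => place at 14.
388 hashes to 14; 14 taken => place at 15.
564 hashes to 3; 3,4,5 taken => place at 6.
308 hashes to 2; 2,3,4,5,6 taken => place at 7.
19 hashes to 2; 2,3,4,5,6,7 taken => place at 8.
Table: [714, -, 818, 206, 310, 243, 564, 308, 19, -, -, -, -, 30, 81, 388, 441]

8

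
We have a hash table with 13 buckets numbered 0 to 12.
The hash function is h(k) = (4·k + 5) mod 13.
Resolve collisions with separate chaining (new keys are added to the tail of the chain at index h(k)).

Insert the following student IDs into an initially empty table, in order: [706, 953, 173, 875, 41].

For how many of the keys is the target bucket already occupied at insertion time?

3

706 -> bucket 8
953 -> bucket 8 (collision)
173 -> bucket 8 (collision)
875 -> bucket 8 (collision)
41 -> bucket 0
Final buckets:
0: 41
1: —
2: —
3: —
4: —
5: —
6: —
7: —
8: 706 -> 953 -> 173 -> 875
9: —
10: —
11: —
12: —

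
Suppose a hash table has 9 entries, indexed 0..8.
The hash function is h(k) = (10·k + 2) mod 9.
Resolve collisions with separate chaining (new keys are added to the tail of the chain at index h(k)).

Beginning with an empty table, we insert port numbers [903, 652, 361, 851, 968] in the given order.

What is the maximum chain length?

Insert 903: h=5, bucket 5 empty → new chain.
Insert 652: h=6, bucket 6 empty → new chain.
Insert 361: h=3, bucket 3 empty → new chain.
Insert 851: h=7, bucket 7 empty → new chain.
Insert 968: h=7, bucket 7 nonempty → append to chain.
Final buckets:
0: _
1: _
2: _
3: 361
4: _
5: 903
6: 652
7: 851 -> 968
8: _

2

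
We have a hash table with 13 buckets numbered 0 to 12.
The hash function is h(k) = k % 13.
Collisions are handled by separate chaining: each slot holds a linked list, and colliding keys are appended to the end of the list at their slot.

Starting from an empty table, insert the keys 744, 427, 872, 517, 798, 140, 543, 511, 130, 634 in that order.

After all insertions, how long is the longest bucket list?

4

744 → bucket 3
427 → bucket 11
872 → bucket 1
517 → bucket 10
798 → bucket 5
140 → bucket 10 (collision)
543 → bucket 10 (collision)
511 → bucket 4
130 → bucket 0
634 → bucket 10 (collision)
Final buckets:
0: 130
1: 872
2: -
3: 744
4: 511
5: 798
6: -
7: -
8: -
9: -
10: 517 -> 140 -> 543 -> 634
11: 427
12: -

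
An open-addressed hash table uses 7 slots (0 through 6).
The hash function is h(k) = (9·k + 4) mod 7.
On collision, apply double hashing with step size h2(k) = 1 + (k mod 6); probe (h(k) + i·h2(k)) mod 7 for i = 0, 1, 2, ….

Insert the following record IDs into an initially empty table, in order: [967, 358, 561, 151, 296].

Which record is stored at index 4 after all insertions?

358

Insert 967: h=6, slot 6 empty → index 6.
Insert 358: h=6, h2=5, slot 6 occupied → index 4.
Insert 561: h=6, h2=4, slot 6 occupied → index 3.
Insert 151: h=5, slot 5 empty → index 5.
Insert 296: h=1, slot 1 empty → index 1.
Table: [—, 296, —, 561, 358, 151, 967]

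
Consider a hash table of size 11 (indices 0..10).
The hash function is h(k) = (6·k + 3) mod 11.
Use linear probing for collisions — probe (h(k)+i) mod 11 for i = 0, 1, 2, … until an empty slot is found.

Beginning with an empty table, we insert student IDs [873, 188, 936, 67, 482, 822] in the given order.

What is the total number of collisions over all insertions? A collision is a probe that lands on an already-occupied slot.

873: h=5 => slot 5
188: h=9 => slot 9
936: h=9, probe 9,10 => slot 10
67: h=9, probe 9,10,0 => slot 0
482: h=2 => slot 2
822: h=7 => slot 7
Table: [67, _, 482, _, _, 873, _, 822, _, 188, 936]

3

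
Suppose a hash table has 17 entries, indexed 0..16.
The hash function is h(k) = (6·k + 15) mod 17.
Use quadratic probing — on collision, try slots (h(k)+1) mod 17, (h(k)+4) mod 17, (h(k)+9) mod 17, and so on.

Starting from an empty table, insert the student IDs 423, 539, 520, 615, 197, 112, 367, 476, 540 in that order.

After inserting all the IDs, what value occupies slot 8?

197

423: h=3 → slot 3
539: h=2 → slot 2
520: h=7 → slot 7
615: h=16 → slot 16
197: h=7, probe 7,8 → slot 8
112: h=7, probe 7,8,11 → slot 11
367: h=7, probe 7,8,11,16,6 → slot 6
476: h=15 → slot 15
540: h=8, probe 8,9 → slot 9
Table: [_, _, 539, 423, _, _, 367, 520, 197, 540, _, 112, _, _, _, 476, 615]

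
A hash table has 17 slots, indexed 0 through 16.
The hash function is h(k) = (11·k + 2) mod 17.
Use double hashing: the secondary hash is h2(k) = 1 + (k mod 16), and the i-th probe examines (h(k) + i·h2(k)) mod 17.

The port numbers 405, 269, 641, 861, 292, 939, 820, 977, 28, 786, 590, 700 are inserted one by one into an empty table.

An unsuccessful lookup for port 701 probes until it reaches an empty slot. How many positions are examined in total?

405 hashes to 3; slot 3 is free -> place at 3.
269 hashes to 3, h2=14; 3 taken -> place at 0.
641 hashes to 15; slot 15 is free -> place at 15.
861 hashes to 4; slot 4 is free -> place at 4.
292 hashes to 1; slot 1 is free -> place at 1.
939 hashes to 12; slot 12 is free -> place at 12.
820 hashes to 12, h2=5; 12,0 taken -> place at 5.
977 hashes to 5, h2=2; 5 taken -> place at 7.
28 hashes to 4, h2=13; 4,0 taken -> place at 13.
786 hashes to 12, h2=3; 12,15,1,4,7 taken -> place at 10.
590 hashes to 15, h2=15; 15,13 taken -> place at 11.
700 hashes to 1, h2=13; 1 taken -> place at 14.
Table: [269, 292, —, 405, 861, 820, —, 977, —, —, 786, 590, 939, 28, 700, 641, —]
Lookup 701: h=12, h2=14, probe 12,9 → slot 9 empty, not found.

2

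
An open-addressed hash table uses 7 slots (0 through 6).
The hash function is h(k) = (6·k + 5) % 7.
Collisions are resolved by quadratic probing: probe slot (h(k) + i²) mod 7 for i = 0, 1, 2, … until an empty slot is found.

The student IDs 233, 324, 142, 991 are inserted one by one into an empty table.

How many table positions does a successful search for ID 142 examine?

233: h=3 → slot 3
324: h=3, probe 3,4 → slot 4
142: h=3, probe 3,4,0 → slot 0
991: h=1 → slot 1
Table: [142, 991, -, 233, 324, -, -]
Lookup 142: h=3, probe 3,4,0 → found at 0.

3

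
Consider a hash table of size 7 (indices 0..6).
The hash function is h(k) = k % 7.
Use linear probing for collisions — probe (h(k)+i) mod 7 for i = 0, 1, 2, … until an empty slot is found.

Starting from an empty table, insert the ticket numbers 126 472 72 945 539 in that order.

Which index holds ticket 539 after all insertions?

4

126 hashes to 0; slot 0 is free -> place at 0.
472 hashes to 3; slot 3 is free -> place at 3.
72 hashes to 2; slot 2 is free -> place at 2.
945 hashes to 0; 0 taken -> place at 1.
539 hashes to 0; 0,1,2,3 taken -> place at 4.
Table: [126, 945, 72, 472, 539, -, -]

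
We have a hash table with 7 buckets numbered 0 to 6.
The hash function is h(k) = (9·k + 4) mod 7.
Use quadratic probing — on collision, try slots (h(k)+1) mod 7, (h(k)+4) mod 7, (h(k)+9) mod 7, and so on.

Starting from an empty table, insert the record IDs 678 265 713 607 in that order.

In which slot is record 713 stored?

6

678 hashes to 2; slot 2 is free -> place at 2.
265 hashes to 2; 2 taken -> place at 3.
713 hashes to 2; 2,3 taken -> place at 6.
607 hashes to 0; slot 0 is free -> place at 0.
Table: [607, ∅, 678, 265, ∅, ∅, 713]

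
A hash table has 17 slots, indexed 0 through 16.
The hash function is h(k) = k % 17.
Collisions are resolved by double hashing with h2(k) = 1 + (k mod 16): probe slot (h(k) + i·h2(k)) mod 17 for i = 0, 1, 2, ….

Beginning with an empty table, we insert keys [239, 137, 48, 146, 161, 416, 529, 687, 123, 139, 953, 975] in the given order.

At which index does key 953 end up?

239: h=1 => slot 1
137: h=1, h2=10, probe 1,11 => slot 11
48: h=14 => slot 14
146: h=10 => slot 10
161: h=8 => slot 8
416: h=8, h2=1, probe 8,9 => slot 9
529: h=2 => slot 2
687: h=7 => slot 7
123: h=4 => slot 4
139: h=3 => slot 3
953: h=1, h2=10, probe 1,11,4,14,7,0 => slot 0
975: h=6 => slot 6
Table: [953, 239, 529, 139, 123, —, 975, 687, 161, 416, 146, 137, —, —, 48, —, —]

0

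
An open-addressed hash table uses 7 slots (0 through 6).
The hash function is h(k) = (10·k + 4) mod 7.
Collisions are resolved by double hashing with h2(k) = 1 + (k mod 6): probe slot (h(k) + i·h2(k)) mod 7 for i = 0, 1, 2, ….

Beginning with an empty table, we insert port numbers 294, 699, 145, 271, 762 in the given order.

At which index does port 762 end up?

294 hashes to 4; slot 4 is free => place at 4.
699 hashes to 1; slot 1 is free => place at 1.
145 hashes to 5; slot 5 is free => place at 5.
271 hashes to 5, h2=2; 5 taken => place at 0.
762 hashes to 1, h2=1; 1 taken => place at 2.
Table: [271, 699, 762, ., 294, 145, .]

2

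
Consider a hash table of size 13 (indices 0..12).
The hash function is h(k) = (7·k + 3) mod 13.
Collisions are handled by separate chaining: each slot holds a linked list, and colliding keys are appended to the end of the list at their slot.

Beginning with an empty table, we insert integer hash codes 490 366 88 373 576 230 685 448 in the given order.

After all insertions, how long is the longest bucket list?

4

Insert 490: h=1, bucket 1 empty → new chain.
Insert 366: h=4, bucket 4 empty → new chain.
Insert 88: h=8, bucket 8 empty → new chain.
Insert 373: h=1, bucket 1 nonempty → append to chain.
Insert 576: h=5, bucket 5 empty → new chain.
Insert 230: h=1, bucket 1 nonempty → append to chain.
Insert 685: h=1, bucket 1 nonempty → append to chain.
Insert 448: h=6, bucket 6 empty → new chain.
Final buckets:
0: _
1: 490 -> 373 -> 230 -> 685
2: _
3: _
4: 366
5: 576
6: 448
7: _
8: 88
9: _
10: _
11: _
12: _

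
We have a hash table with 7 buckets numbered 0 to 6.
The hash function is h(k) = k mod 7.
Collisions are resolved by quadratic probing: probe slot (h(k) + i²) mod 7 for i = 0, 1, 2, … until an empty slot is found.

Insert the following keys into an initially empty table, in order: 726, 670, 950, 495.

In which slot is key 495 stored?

726: h=5 -> slot 5
670: h=5, probe 5,6 -> slot 6
950: h=5, probe 5,6,2 -> slot 2
495: h=5, probe 5,6,2,0 -> slot 0
Table: [495, —, 950, —, —, 726, 670]

0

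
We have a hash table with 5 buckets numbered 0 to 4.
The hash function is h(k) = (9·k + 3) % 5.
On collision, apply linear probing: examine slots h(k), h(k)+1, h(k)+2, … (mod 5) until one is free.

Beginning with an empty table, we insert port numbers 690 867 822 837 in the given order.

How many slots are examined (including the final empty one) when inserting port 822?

2

690 hashes to 3; slot 3 is free => place at 3.
867 hashes to 1; slot 1 is free => place at 1.
822 hashes to 1; 1 taken => place at 2.
837 hashes to 1; 1,2,3 taken => place at 4.
Table: [_, 867, 822, 690, 837]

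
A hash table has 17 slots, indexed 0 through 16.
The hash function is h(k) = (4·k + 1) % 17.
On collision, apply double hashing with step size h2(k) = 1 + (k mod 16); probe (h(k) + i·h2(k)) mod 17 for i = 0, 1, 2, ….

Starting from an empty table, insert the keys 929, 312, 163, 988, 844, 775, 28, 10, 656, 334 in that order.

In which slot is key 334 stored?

5

929 hashes to 11; slot 11 is free → place at 11.
312 hashes to 8; slot 8 is free → place at 8.
163 hashes to 7; slot 7 is free → place at 7.
988 hashes to 9; slot 9 is free → place at 9.
844 hashes to 11, h2=13; 11,7 taken → place at 3.
775 hashes to 7, h2=8; 7 taken → place at 15.
28 hashes to 11, h2=13; 11,7,3 taken → place at 16.
10 hashes to 7, h2=11; 7 taken → place at 1.
656 hashes to 7, h2=1; 7,8,9 taken → place at 10.
334 hashes to 11, h2=15; 11,9,7 taken → place at 5.
Table: [∅, 10, ∅, 844, ∅, 334, ∅, 163, 312, 988, 656, 929, ∅, ∅, ∅, 775, 28]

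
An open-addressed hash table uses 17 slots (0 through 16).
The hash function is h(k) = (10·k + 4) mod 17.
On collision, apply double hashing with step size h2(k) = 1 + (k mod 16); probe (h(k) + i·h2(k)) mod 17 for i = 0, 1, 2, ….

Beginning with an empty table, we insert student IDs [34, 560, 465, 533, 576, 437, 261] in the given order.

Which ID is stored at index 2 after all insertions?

34: h=4 -> slot 4
560: h=11 -> slot 11
465: h=13 -> slot 13
533: h=13, h2=6, probe 13,2 -> slot 2
576: h=1 -> slot 1
437: h=5 -> slot 5
261: h=13, h2=6, probe 13,2,8 -> slot 8
Table: [—, 576, 533, —, 34, 437, —, —, 261, —, —, 560, —, 465, —, —, —]

533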